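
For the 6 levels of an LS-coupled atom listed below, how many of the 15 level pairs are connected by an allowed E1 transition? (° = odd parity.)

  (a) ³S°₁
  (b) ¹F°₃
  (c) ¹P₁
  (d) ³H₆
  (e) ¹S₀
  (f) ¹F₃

1

(a)–(b): forbidden (parity, ΔS, ΔL, ΔJ).
(a)–(c): forbidden (ΔS).
(a)–(d): forbidden (ΔL, ΔJ).
(a)–(e): forbidden (ΔS, ΔL).
(a)–(f): forbidden (ΔS, ΔL, ΔJ).
(b)–(c): forbidden (ΔL, ΔJ).
(b)–(d): forbidden (ΔS, ΔL, ΔJ).
(b)–(e): forbidden (ΔL, ΔJ).
(b)–(f): allowed.
(c)–(d): forbidden (parity, ΔS, ΔL, ΔJ).
(c)–(e): forbidden (parity).
(c)–(f): forbidden (parity, ΔL, ΔJ).
(d)–(e): forbidden (parity, ΔS, ΔL, ΔJ).
(d)–(f): forbidden (parity, ΔS, ΔL, ΔJ).
(e)–(f): forbidden (parity, ΔL, ΔJ).
Allowed pairs: 1 of 15.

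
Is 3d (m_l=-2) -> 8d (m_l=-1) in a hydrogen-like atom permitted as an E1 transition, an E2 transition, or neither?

Δl = 2 − 2 = +0; l_i + l_f = 4.
Δm_l = +1.
E1 (Δl = ±1, |Δm_l| ≤ 1): not satisfied.
E2 (Δl = 0,±2, l_i+l_f ≥ 2, |Δm_l| ≤ 2): satisfied.

E2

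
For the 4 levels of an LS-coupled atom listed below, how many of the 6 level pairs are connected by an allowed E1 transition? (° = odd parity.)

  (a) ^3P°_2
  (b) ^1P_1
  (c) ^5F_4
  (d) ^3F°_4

0

(a)–(b): forbidden (ΔS).
(a)–(c): forbidden (ΔS, ΔL, ΔJ).
(a)–(d): forbidden (parity, ΔL, ΔJ).
(b)–(c): forbidden (parity, ΔS, ΔL, ΔJ).
(b)–(d): forbidden (ΔS, ΔL, ΔJ).
(c)–(d): forbidden (ΔS).
Allowed pairs: 0 of 6.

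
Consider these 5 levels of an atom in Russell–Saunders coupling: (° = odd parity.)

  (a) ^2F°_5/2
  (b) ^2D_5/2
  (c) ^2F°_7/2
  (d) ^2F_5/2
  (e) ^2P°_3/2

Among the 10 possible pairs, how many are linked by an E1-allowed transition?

5

(a)–(b): allowed.
(a)–(c): forbidden (parity).
(a)–(d): allowed.
(a)–(e): forbidden (parity, ΔL).
(b)–(c): allowed.
(b)–(d): forbidden (parity).
(b)–(e): allowed.
(c)–(d): allowed.
(c)–(e): forbidden (parity, ΔL, ΔJ).
(d)–(e): forbidden (ΔL).
Allowed pairs: 5 of 10.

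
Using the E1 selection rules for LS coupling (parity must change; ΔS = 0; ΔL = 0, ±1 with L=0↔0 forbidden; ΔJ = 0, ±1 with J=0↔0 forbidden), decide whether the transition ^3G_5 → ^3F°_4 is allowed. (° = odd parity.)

allowed

Reading off the term symbols: S 1→1, L 4→3, J 5→4, parity even→odd.
ΔL = 0, ±1 (not L=0↔0): L: 4 → 3, ΔL = -1 — ok.
Parity must change: even → odd — ok.
ΔS = 0: S: 1 → 1 — ok.
ΔJ = 0, ±1 (not J=0↔0): J: 5 → 4, ΔJ = -1 — ok.
All four E1 rules are satisfied.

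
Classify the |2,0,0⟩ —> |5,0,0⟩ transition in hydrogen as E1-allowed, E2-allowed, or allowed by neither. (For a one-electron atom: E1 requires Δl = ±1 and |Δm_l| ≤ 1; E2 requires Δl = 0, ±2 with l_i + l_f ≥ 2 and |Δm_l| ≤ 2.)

neither

Δl = 0 − 0 = +0; l_i + l_f = 0.
Δm_l = +0.
E1 (Δl = ±1, |Δm_l| ≤ 1): not satisfied.
E2 (Δl = 0,±2, l_i+l_f ≥ 2, |Δm_l| ≤ 2): not satisfied.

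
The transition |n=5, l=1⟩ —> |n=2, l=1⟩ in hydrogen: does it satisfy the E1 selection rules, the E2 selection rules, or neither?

Δl = 1 − 1 = +0; l_i + l_f = 2.
E1 (Δl = ±1): not satisfied.
E2 (Δl = 0,±2, l_i+l_f ≥ 2): satisfied.

E2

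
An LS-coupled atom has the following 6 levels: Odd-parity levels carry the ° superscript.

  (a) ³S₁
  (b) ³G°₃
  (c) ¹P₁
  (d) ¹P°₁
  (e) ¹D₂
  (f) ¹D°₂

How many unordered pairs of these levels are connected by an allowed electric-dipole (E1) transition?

(a)–(b): forbidden (ΔL, ΔJ).
(a)–(c): forbidden (parity, ΔS).
(a)–(d): forbidden (ΔS).
(a)–(e): forbidden (parity, ΔS, ΔL).
(a)–(f): forbidden (ΔS, ΔL).
(b)–(c): forbidden (ΔS, ΔL, ΔJ).
(b)–(d): forbidden (parity, ΔS, ΔL, ΔJ).
(b)–(e): forbidden (ΔS, ΔL).
(b)–(f): forbidden (parity, ΔS, ΔL).
(c)–(d): allowed.
(c)–(e): forbidden (parity).
(c)–(f): allowed.
(d)–(e): allowed.
(d)–(f): forbidden (parity).
(e)–(f): allowed.
Allowed pairs: 4 of 15.

4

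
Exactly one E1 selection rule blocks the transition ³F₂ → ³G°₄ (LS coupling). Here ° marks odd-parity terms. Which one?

the ΔJ = 0, ±1 rule

Initial level: S=1, L=3, J=2, parity even. Final level: S=1, L=4, J=4, parity odd.
Parity must change: even → odd — ok.
ΔS = 0: S: 1 → 1 — ok.
ΔL = 0, ±1 (not L=0↔0): L: 3 → 4, ΔL = +1 — ok.
ΔJ = 0, ±1 (not J=0↔0): J: 2 → 4, ΔJ = +2 — fails.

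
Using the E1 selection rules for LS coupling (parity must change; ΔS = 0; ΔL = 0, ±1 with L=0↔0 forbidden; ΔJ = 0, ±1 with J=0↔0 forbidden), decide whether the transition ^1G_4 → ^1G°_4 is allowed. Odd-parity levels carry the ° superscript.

allowed

ΔS = 0: S: 0 → 0 — satisfied.
Parity must change: even → odd — satisfied.
ΔJ = 0, ±1 (not J=0↔0): J: 4 → 4, ΔJ = +0 — satisfied.
ΔL = 0, ±1 (not L=0↔0): L: 4 → 4, ΔL = +0 — satisfied.
All four E1 rules are satisfied.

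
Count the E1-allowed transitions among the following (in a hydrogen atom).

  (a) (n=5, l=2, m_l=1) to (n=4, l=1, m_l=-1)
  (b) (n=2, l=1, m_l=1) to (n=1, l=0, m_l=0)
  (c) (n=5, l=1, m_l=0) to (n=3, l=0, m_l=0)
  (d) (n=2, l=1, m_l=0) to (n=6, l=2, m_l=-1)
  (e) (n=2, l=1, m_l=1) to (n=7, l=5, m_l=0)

(a) forbidden — Δm_l = -2 (E1 requires Δm_l = 0, ±1)
(b) allowed
(c) allowed
(d) allowed
(e) forbidden — Δl = +4 (E1 requires Δl = ±1)
Total allowed: 3 of 5.

3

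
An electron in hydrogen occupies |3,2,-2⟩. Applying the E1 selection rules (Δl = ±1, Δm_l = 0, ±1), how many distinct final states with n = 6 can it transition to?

E1 requires Δl = ±1, so l_f ∈ {1, 3}; with 0 ≤ l_f ≤ n_f−1 = 5, the allowed l_f values are {1, 3}.
For l_f = 1: m_f ∈ {m_i−1, m_i, m_i+1} ∩ [−1, 1] = {-1} → 1 state.
For l_f = 3: m_f ∈ {m_i−1, m_i, m_i+1} ∩ [−3, 3] = {-3, -2, -1} → 3 states.
Total: 4.

4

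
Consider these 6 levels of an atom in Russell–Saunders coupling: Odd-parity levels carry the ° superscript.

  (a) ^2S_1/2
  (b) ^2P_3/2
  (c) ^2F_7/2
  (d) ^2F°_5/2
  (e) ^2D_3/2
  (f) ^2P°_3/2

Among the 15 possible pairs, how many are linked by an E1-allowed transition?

(a)–(b): forbidden (parity).
(a)–(c): forbidden (parity, ΔL, ΔJ).
(a)–(d): forbidden (ΔL, ΔJ).
(a)–(e): forbidden (parity, ΔL).
(a)–(f): allowed.
(b)–(c): forbidden (parity, ΔL, ΔJ).
(b)–(d): forbidden (ΔL).
(b)–(e): forbidden (parity).
(b)–(f): allowed.
(c)–(d): allowed.
(c)–(e): forbidden (parity, ΔJ).
(c)–(f): forbidden (ΔL, ΔJ).
(d)–(e): allowed.
(d)–(f): forbidden (parity, ΔL).
(e)–(f): allowed.
Allowed pairs: 5 of 15.

5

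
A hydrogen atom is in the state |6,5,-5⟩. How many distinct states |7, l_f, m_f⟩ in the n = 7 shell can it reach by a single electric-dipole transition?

E1 requires Δl = ±1, so l_f ∈ {4, 6}; with 0 ≤ l_f ≤ n_f−1 = 6, the allowed l_f values are {4, 6}.
For l_f = 4: m_f ∈ {m_i−1, m_i, m_i+1} ∩ [−4, 4] = {-4} → 1 state.
For l_f = 6: m_f ∈ {m_i−1, m_i, m_i+1} ∩ [−6, 6] = {-6, -5, -4} → 3 states.
Total: 4.

4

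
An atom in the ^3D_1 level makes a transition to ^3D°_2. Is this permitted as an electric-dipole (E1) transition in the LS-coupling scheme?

allowed

Initial level: S=1, L=2, J=1, parity even. Final level: S=1, L=2, J=2, parity odd.
Parity must change: even → odd — passes.
ΔS = 0: S: 1 → 1 — passes.
ΔL = 0, ±1 (not L=0↔0): L: 2 → 2, ΔL = +0 — passes.
ΔJ = 0, ±1 (not J=0↔0): J: 1 → 2, ΔJ = +1 — passes.
All four E1 rules are satisfied.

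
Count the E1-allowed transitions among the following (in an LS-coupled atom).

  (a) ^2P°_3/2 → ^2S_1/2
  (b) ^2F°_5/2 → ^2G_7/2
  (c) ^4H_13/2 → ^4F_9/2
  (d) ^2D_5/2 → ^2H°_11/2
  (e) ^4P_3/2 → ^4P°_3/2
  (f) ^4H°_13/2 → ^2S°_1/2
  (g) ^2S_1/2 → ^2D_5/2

(a) allowed
(b) allowed
(c) forbidden (parity, ΔL, ΔJ fail)
(d) forbidden (ΔL, ΔJ fail)
(e) allowed
(f) forbidden (parity, ΔS, ΔL, ΔJ fail)
(g) forbidden (parity, ΔL, ΔJ fail)
Total allowed: 3 of 7.

3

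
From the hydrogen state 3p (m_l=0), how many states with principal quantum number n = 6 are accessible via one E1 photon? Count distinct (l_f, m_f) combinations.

4

E1 requires Δl = ±1, so l_f ∈ {0, 2}; with 0 ≤ l_f ≤ n_f−1 = 5, the allowed l_f values are {0, 2}.
For l_f = 0: m_f ∈ {m_i−1, m_i, m_i+1} ∩ [−0, 0] = {0} → 1 state.
For l_f = 2: m_f ∈ {m_i−1, m_i, m_i+1} ∩ [−2, 2] = {-1, 0, 1} → 3 states.
Total: 4.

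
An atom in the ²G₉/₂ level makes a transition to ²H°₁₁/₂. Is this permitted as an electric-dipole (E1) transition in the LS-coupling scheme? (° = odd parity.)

ΔL = 0, ±1 (not L=0↔0): L: 4 → 5, ΔL = +1 — ✓.
Parity must change: even → odd — ✓.
ΔJ = 0, ±1 (not J=0↔0): J: 9/2 → 11/2, ΔJ = +1 — ✓.
ΔS = 0: S: 1/2 → 1/2 — ✓.
All four E1 rules are satisfied.

allowed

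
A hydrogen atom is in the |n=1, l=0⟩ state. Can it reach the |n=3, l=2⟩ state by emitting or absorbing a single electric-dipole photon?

forbidden

l: 0 → 2 (Δl = +2). Δl = ±1 fails.
The transition is electric-dipole forbidden.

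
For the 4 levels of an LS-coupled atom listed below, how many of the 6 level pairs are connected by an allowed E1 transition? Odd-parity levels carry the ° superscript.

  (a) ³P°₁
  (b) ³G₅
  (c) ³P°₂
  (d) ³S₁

2

(a)–(b): forbidden (ΔL, ΔJ).
(a)–(c): forbidden (parity).
(a)–(d): allowed.
(b)–(c): forbidden (ΔL, ΔJ).
(b)–(d): forbidden (parity, ΔL, ΔJ).
(c)–(d): allowed.
Allowed pairs: 2 of 6.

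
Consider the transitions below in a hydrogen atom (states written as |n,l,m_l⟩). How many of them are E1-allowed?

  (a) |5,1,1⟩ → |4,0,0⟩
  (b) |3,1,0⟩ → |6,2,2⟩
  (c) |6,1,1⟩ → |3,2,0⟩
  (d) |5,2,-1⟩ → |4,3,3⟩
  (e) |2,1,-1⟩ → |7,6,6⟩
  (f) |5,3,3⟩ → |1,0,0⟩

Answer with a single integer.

(a) allowed
(b) forbidden — Δm_l = +2 (E1 requires Δm_l = 0, ±1)
(c) allowed
(d) forbidden — Δm_l = +4 (E1 requires Δm_l = 0, ±1)
(e) forbidden — Δl = +5 (E1 requires Δl = ±1); Δm_l = +7 (E1 requires Δm_l = 0, ±1)
(f) forbidden — Δl = -3 (E1 requires Δl = ±1); Δm_l = -3 (E1 requires Δm_l = 0, ±1)
Total allowed: 2 of 6.

2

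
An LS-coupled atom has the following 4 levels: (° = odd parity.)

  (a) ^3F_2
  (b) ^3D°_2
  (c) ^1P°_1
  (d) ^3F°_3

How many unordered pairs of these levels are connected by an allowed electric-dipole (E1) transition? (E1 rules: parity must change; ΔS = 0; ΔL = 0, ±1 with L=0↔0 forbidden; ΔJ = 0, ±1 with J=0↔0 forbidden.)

(a)–(b): allowed.
(a)–(c): forbidden (ΔS, ΔL).
(a)–(d): allowed.
(b)–(c): forbidden (parity, ΔS).
(b)–(d): forbidden (parity).
(c)–(d): forbidden (parity, ΔS, ΔL, ΔJ).
Allowed pairs: 2 of 6.

2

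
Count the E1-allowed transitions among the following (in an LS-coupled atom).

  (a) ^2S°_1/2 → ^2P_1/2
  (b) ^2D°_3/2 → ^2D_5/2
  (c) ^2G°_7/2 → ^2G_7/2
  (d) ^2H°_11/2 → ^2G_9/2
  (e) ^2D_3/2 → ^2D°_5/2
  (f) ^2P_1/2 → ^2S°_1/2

6

(a) allowed
(b) allowed
(c) allowed
(d) allowed
(e) allowed
(f) allowed
Total allowed: 6 of 6.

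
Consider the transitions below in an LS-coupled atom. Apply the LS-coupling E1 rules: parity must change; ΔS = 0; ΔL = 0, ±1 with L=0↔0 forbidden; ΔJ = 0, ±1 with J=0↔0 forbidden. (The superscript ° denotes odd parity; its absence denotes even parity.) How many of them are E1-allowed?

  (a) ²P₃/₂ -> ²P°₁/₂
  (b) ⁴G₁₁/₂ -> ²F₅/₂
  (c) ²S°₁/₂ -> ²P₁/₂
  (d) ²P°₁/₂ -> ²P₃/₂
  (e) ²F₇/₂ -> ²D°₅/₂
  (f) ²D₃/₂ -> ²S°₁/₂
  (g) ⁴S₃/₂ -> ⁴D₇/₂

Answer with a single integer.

4

(a) allowed
(b) forbidden (parity, ΔS, ΔJ fail)
(c) allowed
(d) allowed
(e) allowed
(f) forbidden (ΔL fails)
(g) forbidden (parity, ΔL, ΔJ fail)
Total allowed: 4 of 7.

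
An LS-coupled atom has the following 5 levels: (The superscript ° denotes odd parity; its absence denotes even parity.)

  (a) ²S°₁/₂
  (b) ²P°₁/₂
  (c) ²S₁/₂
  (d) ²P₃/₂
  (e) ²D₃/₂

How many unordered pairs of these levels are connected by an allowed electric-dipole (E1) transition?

4

(a)–(b): forbidden (parity).
(a)–(c): forbidden (ΔL).
(a)–(d): allowed.
(a)–(e): forbidden (ΔL).
(b)–(c): allowed.
(b)–(d): allowed.
(b)–(e): allowed.
(c)–(d): forbidden (parity).
(c)–(e): forbidden (parity, ΔL).
(d)–(e): forbidden (parity).
Allowed pairs: 4 of 10.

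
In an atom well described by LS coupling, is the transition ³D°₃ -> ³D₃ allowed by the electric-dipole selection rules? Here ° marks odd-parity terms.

allowed

Initial level: S=1, L=2, J=3, parity odd. Final level: S=1, L=2, J=3, parity even.
Parity must change: odd → even — ok.
ΔS = 0: S: 1 → 1 — ok.
ΔL = 0, ±1 (not L=0↔0): L: 2 → 2, ΔL = +0 — ok.
ΔJ = 0, ±1 (not J=0↔0): J: 3 → 3, ΔJ = +0 — ok.
All four E1 rules are satisfied.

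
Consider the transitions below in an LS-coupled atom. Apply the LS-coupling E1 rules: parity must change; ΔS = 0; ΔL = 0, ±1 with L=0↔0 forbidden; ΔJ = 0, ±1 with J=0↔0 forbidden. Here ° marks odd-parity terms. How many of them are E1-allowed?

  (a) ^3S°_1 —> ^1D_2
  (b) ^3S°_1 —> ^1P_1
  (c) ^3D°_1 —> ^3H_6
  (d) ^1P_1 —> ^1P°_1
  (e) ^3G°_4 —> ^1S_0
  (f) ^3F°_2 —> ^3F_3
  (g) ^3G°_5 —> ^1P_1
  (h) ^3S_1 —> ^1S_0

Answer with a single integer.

2

(a) forbidden (ΔS, ΔL fail)
(b) forbidden (ΔS fails)
(c) forbidden (ΔL, ΔJ fail)
(d) allowed
(e) forbidden (ΔS, ΔL, ΔJ fail)
(f) allowed
(g) forbidden (ΔS, ΔL, ΔJ fail)
(h) forbidden (parity, ΔS, ΔL fail)
Total allowed: 2 of 8.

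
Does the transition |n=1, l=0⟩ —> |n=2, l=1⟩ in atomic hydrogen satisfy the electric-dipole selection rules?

Initial l = 0, final l = 1, so Δl = +1. E1 requires Δl = ±1: ✓.
All E1 selection rules are satisfied.

allowed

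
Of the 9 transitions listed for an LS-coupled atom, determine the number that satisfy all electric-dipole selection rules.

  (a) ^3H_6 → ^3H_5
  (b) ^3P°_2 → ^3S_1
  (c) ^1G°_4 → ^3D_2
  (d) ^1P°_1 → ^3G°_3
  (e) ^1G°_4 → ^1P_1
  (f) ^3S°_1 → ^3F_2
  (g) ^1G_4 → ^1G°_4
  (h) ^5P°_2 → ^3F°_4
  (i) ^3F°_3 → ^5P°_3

2

(a) forbidden (parity fails)
(b) allowed
(c) forbidden (ΔS, ΔL, ΔJ fail)
(d) forbidden (parity, ΔS, ΔL, ΔJ fail)
(e) forbidden (ΔL, ΔJ fail)
(f) forbidden (ΔL fails)
(g) allowed
(h) forbidden (parity, ΔS, ΔL, ΔJ fail)
(i) forbidden (parity, ΔS, ΔL fail)
Total allowed: 2 of 9.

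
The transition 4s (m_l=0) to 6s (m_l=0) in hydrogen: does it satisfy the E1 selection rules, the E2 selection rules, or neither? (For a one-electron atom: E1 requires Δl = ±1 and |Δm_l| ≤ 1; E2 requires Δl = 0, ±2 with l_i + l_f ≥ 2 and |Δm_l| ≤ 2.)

Δl = 0 − 0 = +0; l_i + l_f = 0.
Δm_l = +0.
E1 (Δl = ±1, |Δm_l| ≤ 1): not satisfied.
E2 (Δl = 0,±2, l_i+l_f ≥ 2, |Δm_l| ≤ 2): not satisfied.

neither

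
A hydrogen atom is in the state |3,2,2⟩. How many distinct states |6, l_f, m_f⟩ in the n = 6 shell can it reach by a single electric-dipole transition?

E1 requires Δl = ±1, so l_f ∈ {1, 3}; with 0 ≤ l_f ≤ n_f−1 = 5, the allowed l_f values are {1, 3}.
For l_f = 1: m_f ∈ {m_i−1, m_i, m_i+1} ∩ [−1, 1] = {1} → 1 state.
For l_f = 3: m_f ∈ {m_i−1, m_i, m_i+1} ∩ [−3, 3] = {1, 2, 3} → 3 states.
Total: 4.

4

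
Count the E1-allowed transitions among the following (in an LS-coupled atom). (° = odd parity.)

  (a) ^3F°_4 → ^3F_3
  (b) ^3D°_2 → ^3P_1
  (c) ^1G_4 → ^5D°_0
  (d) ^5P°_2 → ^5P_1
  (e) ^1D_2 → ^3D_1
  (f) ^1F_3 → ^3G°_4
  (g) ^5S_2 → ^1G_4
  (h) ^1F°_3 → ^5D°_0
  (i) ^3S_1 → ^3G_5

3

(a) allowed
(b) allowed
(c) forbidden (ΔS, ΔL, ΔJ fail)
(d) allowed
(e) forbidden (parity, ΔS fail)
(f) forbidden (ΔS fails)
(g) forbidden (parity, ΔS, ΔL, ΔJ fail)
(h) forbidden (parity, ΔS, ΔJ fail)
(i) forbidden (parity, ΔL, ΔJ fail)
Total allowed: 3 of 9.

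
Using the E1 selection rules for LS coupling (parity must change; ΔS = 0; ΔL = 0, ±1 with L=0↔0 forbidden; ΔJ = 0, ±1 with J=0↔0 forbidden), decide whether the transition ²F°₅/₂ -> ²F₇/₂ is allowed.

Initial level: S=1/2, L=3, J=5/2, parity odd. Final level: S=1/2, L=3, J=7/2, parity even.
ΔS = 0: S: 1/2 → 1/2 — ✓.
Parity must change: odd → even — ✓.
ΔJ = 0, ±1 (not J=0↔0): J: 5/2 → 7/2, ΔJ = +1 — ✓.
ΔL = 0, ±1 (not L=0↔0): L: 3 → 3, ΔL = +0 — ✓.
All four E1 rules are satisfied.

allowed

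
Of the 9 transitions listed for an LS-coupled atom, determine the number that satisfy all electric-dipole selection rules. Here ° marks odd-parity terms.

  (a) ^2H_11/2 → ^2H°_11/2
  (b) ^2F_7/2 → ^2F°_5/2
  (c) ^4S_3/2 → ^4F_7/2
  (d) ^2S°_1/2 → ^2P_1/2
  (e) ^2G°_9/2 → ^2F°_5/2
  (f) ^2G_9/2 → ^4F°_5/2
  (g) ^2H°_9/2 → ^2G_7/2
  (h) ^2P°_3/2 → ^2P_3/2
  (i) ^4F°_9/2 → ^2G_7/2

(a) allowed
(b) allowed
(c) forbidden (parity, ΔL, ΔJ fail)
(d) allowed
(e) forbidden (parity, ΔJ fail)
(f) forbidden (ΔS, ΔJ fail)
(g) allowed
(h) allowed
(i) forbidden (ΔS fails)
Total allowed: 5 of 9.

5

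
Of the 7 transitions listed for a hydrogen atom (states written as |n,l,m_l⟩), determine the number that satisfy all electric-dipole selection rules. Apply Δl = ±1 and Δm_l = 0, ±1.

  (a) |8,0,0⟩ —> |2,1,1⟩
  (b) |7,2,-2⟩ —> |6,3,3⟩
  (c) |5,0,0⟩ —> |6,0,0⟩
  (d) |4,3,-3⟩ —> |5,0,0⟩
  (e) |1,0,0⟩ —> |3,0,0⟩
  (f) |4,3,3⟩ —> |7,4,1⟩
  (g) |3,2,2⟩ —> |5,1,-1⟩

(a) allowed
(b) forbidden — Δm_l = +5 (E1 requires Δm_l = 0, ±1)
(c) forbidden — Δl = +0 (E1 requires Δl = ±1)
(d) forbidden — Δl = -3 (E1 requires Δl = ±1); Δm_l = +3 (E1 requires Δm_l = 0, ±1)
(e) forbidden — Δl = +0 (E1 requires Δl = ±1)
(f) forbidden — Δm_l = -2 (E1 requires Δm_l = 0, ±1)
(g) forbidden — Δm_l = -3 (E1 requires Δm_l = 0, ±1)
Total allowed: 1 of 7.

1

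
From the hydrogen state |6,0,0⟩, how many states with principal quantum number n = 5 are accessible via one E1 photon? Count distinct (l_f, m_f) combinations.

3

E1 requires Δl = ±1, so l_f ∈ {-1, 1}; with 0 ≤ l_f ≤ n_f−1 = 4, the allowed l_f values are {1}.
For l_f = 1: m_f ∈ {m_i−1, m_i, m_i+1} ∩ [−1, 1] = {-1, 0, 1} → 3 states.
Total: 3.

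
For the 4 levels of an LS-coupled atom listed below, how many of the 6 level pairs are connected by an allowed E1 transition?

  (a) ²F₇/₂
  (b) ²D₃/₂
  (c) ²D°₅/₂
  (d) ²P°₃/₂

(a)–(b): forbidden (parity, ΔJ).
(a)–(c): allowed.
(a)–(d): forbidden (ΔL, ΔJ).
(b)–(c): allowed.
(b)–(d): allowed.
(c)–(d): forbidden (parity).
Allowed pairs: 3 of 6.

3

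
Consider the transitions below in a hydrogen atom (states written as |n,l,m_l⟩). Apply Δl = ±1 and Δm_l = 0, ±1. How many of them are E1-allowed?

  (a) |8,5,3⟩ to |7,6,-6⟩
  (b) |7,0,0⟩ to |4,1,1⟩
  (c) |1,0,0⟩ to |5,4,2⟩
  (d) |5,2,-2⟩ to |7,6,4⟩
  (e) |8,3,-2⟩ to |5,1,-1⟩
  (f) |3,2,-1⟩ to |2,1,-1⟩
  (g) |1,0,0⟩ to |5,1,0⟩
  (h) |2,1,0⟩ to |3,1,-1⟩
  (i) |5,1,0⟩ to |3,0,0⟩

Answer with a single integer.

(a) forbidden — Δm_l = -9 (E1 requires Δm_l = 0, ±1)
(b) allowed
(c) forbidden — Δl = +4 (E1 requires Δl = ±1); Δm_l = +2 (E1 requires Δm_l = 0, ±1)
(d) forbidden — Δl = +4 (E1 requires Δl = ±1); Δm_l = +6 (E1 requires Δm_l = 0, ±1)
(e) forbidden — Δl = -2 (E1 requires Δl = ±1)
(f) allowed
(g) allowed
(h) forbidden — Δl = +0 (E1 requires Δl = ±1)
(i) allowed
Total allowed: 4 of 9.

4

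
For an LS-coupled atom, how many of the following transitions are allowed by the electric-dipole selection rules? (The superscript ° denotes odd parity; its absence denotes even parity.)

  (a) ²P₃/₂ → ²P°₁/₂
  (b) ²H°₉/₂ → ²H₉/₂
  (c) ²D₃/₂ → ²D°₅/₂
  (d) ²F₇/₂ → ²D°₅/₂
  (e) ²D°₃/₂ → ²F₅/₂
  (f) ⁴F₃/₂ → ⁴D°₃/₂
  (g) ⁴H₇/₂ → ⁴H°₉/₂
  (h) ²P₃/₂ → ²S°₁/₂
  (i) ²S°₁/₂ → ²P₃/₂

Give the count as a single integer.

(a) allowed
(b) allowed
(c) allowed
(d) allowed
(e) allowed
(f) allowed
(g) allowed
(h) allowed
(i) allowed
Total allowed: 9 of 9.

9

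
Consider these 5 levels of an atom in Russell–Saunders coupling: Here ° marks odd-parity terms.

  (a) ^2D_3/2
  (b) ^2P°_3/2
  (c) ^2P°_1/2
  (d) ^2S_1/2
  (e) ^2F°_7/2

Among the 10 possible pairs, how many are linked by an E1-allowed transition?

(a)–(b): allowed.
(a)–(c): allowed.
(a)–(d): forbidden (parity, ΔL).
(a)–(e): forbidden (ΔJ).
(b)–(c): forbidden (parity).
(b)–(d): allowed.
(b)–(e): forbidden (parity, ΔL, ΔJ).
(c)–(d): allowed.
(c)–(e): forbidden (parity, ΔL, ΔJ).
(d)–(e): forbidden (ΔL, ΔJ).
Allowed pairs: 4 of 10.

4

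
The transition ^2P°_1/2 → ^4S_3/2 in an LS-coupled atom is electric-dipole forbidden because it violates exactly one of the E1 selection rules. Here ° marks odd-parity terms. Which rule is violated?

the ΔS = 0 rule

Initial level: S=1/2, L=1, J=1/2, parity odd. Final level: S=3/2, L=0, J=3/2, parity even.
ΔS = 0: S: 1/2 → 3/2 — fails.
ΔL = 0, ±1 (not L=0↔0): L: 1 → 0, ΔL = -1 — ok.
ΔJ = 0, ±1 (not J=0↔0): J: 1/2 → 3/2, ΔJ = +1 — ok.
Parity must change: odd → even — ok.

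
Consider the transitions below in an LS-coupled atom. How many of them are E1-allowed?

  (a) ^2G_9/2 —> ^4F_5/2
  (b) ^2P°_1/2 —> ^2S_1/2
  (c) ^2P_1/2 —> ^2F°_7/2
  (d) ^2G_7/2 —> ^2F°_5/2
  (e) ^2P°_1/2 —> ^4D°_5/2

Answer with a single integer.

2

(a) forbidden (parity, ΔS, ΔJ fail)
(b) allowed
(c) forbidden (ΔL, ΔJ fail)
(d) allowed
(e) forbidden (parity, ΔS, ΔJ fail)
Total allowed: 2 of 5.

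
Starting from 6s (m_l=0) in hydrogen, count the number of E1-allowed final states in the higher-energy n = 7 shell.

3

E1 requires Δl = ±1, so l_f ∈ {-1, 1}; with 0 ≤ l_f ≤ n_f−1 = 6, the allowed l_f values are {1}.
For l_f = 1: m_f ∈ {m_i−1, m_i, m_i+1} ∩ [−1, 1] = {-1, 0, 1} → 3 states.
Total: 3.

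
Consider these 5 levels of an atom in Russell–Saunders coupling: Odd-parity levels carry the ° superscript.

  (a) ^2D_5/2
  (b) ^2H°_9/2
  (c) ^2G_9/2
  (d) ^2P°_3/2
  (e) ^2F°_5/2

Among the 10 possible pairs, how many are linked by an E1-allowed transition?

3

(a)–(b): forbidden (ΔL, ΔJ).
(a)–(c): forbidden (parity, ΔL, ΔJ).
(a)–(d): allowed.
(a)–(e): allowed.
(b)–(c): allowed.
(b)–(d): forbidden (parity, ΔL, ΔJ).
(b)–(e): forbidden (parity, ΔL, ΔJ).
(c)–(d): forbidden (ΔL, ΔJ).
(c)–(e): forbidden (ΔJ).
(d)–(e): forbidden (parity, ΔL).
Allowed pairs: 3 of 10.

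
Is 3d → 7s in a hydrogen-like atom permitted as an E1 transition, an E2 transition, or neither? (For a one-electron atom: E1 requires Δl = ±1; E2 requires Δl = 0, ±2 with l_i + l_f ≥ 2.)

Δl = 0 − 2 = -2; l_i + l_f = 2.
E1 (Δl = ±1): not satisfied.
E2 (Δl = 0,±2, l_i+l_f ≥ 2): satisfied.

E2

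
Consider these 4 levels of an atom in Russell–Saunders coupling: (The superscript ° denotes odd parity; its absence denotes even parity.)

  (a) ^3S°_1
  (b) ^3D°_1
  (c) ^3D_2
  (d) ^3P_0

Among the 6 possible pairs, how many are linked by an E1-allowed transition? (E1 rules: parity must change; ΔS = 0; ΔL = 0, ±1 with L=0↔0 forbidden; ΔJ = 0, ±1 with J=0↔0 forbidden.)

3

(a)–(b): forbidden (parity, ΔL).
(a)–(c): forbidden (ΔL).
(a)–(d): allowed.
(b)–(c): allowed.
(b)–(d): allowed.
(c)–(d): forbidden (parity, ΔJ).
Allowed pairs: 3 of 6.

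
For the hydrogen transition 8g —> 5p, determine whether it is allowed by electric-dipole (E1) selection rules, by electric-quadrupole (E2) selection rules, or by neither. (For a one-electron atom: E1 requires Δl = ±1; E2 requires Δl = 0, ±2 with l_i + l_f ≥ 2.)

neither

Δl = 1 − 4 = -3; l_i + l_f = 5.
E1 (Δl = ±1): not satisfied.
E2 (Δl = 0,±2, l_i+l_f ≥ 2): not satisfied.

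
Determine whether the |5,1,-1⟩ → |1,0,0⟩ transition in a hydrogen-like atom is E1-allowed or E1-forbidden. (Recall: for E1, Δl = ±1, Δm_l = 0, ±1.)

allowed

Δl = 0 − 1 = -1; the E1 rule Δl = ±1 is ok.
m_l: -1 → 0 (Δm_l = +1). |Δm_l| ≤ 1 ok.
All E1 selection rules are satisfied.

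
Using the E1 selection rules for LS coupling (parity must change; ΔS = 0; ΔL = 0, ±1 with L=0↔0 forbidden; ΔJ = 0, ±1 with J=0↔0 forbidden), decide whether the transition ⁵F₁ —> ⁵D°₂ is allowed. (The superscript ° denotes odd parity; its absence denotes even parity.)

Initial level: S=2, L=3, J=1, parity even. Final level: S=2, L=2, J=2, parity odd.
ΔS = 0: S: 2 → 2 — ✓.
ΔJ = 0, ±1 (not J=0↔0): J: 1 → 2, ΔJ = +1 — ✓.
ΔL = 0, ±1 (not L=0↔0): L: 3 → 2, ΔL = -1 — ✓.
Parity must change: even → odd — ✓.
All four E1 rules are satisfied.

allowed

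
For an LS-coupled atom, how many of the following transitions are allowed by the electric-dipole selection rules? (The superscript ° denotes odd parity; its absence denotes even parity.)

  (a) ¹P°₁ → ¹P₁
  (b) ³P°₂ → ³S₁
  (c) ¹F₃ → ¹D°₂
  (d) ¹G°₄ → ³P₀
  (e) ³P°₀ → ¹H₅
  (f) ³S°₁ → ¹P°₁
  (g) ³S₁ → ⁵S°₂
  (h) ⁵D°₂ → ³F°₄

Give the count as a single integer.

3

(a) allowed
(b) allowed
(c) allowed
(d) forbidden (ΔS, ΔL, ΔJ fail)
(e) forbidden (ΔS, ΔL, ΔJ fail)
(f) forbidden (parity, ΔS fail)
(g) forbidden (ΔS, ΔL fail)
(h) forbidden (parity, ΔS, ΔJ fail)
Total allowed: 3 of 8.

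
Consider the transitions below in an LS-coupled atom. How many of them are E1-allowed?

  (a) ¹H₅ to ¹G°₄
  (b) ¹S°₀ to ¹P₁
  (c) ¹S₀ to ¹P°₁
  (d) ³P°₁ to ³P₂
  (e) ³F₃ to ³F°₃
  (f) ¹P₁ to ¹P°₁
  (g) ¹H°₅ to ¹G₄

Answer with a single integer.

7

(a) allowed
(b) allowed
(c) allowed
(d) allowed
(e) allowed
(f) allowed
(g) allowed
Total allowed: 7 of 7.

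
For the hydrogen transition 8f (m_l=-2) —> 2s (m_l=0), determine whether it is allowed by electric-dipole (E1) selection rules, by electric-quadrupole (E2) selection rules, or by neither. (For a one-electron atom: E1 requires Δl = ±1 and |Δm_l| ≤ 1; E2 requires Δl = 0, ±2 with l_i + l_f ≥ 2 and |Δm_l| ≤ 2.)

Δl = 0 − 3 = -3; l_i + l_f = 3.
Δm_l = +2.
E1 (Δl = ±1, |Δm_l| ≤ 1): not satisfied.
E2 (Δl = 0,±2, l_i+l_f ≥ 2, |Δm_l| ≤ 2): not satisfied.

neither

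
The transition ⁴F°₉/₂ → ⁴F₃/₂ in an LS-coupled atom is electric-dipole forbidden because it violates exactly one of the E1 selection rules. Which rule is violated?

the ΔJ = 0, ±1 rule

Parity must change: odd → even — ok.
ΔS = 0: S: 3/2 → 3/2 — ok.
ΔL = 0, ±1 (not L=0↔0): L: 3 → 3, ΔL = +0 — ok.
ΔJ = 0, ±1 (not J=0↔0): J: 9/2 → 3/2, ΔJ = -3 — fails.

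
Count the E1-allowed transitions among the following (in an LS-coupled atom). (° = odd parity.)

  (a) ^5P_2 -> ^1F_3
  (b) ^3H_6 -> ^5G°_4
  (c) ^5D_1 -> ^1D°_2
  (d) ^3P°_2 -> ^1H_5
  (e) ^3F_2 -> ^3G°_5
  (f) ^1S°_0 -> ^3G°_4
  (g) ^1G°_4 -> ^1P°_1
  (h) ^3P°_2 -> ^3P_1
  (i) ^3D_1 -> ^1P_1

(a) forbidden (parity, ΔS, ΔL fail)
(b) forbidden (ΔS, ΔJ fail)
(c) forbidden (ΔS fails)
(d) forbidden (ΔS, ΔL, ΔJ fail)
(e) forbidden (ΔJ fails)
(f) forbidden (parity, ΔS, ΔL, ΔJ fail)
(g) forbidden (parity, ΔL, ΔJ fail)
(h) allowed
(i) forbidden (parity, ΔS fail)
Total allowed: 1 of 9.

1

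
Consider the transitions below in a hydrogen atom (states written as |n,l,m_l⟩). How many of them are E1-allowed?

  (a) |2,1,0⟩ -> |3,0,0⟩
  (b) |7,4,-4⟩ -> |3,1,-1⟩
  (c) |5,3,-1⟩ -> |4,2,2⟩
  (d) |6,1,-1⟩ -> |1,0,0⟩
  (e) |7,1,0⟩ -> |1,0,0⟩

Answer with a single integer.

(a) allowed
(b) forbidden — Δl = -3 (E1 requires Δl = ±1); Δm_l = +3 (E1 requires Δm_l = 0, ±1)
(c) forbidden — Δm_l = +3 (E1 requires Δm_l = 0, ±1)
(d) allowed
(e) allowed
Total allowed: 3 of 5.

3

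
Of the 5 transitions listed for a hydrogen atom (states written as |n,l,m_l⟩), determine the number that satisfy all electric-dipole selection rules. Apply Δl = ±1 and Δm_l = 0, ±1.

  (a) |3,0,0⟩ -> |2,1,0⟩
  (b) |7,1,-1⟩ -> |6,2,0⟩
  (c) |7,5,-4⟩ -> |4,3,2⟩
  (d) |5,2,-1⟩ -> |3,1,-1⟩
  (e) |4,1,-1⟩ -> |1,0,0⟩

4

(a) allowed
(b) allowed
(c) forbidden — Δl = -2 (E1 requires Δl = ±1); Δm_l = +6 (E1 requires Δm_l = 0, ±1)
(d) allowed
(e) allowed
Total allowed: 4 of 5.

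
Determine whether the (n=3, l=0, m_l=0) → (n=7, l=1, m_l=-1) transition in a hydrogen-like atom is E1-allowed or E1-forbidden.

allowed

Δl = 1 − 0 = +1; the E1 rule Δl = ±1 is ok.
m_l: 0 → -1 (Δm_l = -1). |Δm_l| ≤ 1 ok.
All E1 selection rules are satisfied.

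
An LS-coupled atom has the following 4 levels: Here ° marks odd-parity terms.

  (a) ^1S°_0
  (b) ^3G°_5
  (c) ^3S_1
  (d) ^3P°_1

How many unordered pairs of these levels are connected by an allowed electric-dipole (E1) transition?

1

(a)–(b): forbidden (parity, ΔS, ΔL, ΔJ).
(a)–(c): forbidden (ΔS, ΔL).
(a)–(d): forbidden (parity, ΔS).
(b)–(c): forbidden (ΔL, ΔJ).
(b)–(d): forbidden (parity, ΔL, ΔJ).
(c)–(d): allowed.
Allowed pairs: 1 of 6.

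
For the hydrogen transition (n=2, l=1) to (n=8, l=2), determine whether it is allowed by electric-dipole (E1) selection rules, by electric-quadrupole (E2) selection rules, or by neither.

Δl = 2 − 1 = +1; l_i + l_f = 3.
E1 (Δl = ±1): satisfied.
E2 (Δl = 0,±2, l_i+l_f ≥ 2): not satisfied.

E1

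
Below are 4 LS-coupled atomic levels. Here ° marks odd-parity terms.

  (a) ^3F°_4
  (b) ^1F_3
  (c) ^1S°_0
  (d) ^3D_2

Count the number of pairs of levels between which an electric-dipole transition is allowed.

0

(a)–(b): forbidden (ΔS).
(a)–(c): forbidden (parity, ΔS, ΔL, ΔJ).
(a)–(d): forbidden (ΔJ).
(b)–(c): forbidden (ΔL, ΔJ).
(b)–(d): forbidden (parity, ΔS).
(c)–(d): forbidden (ΔS, ΔL, ΔJ).
Allowed pairs: 0 of 6.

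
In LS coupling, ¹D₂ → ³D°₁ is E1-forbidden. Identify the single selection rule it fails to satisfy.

the ΔS = 0 rule

Reading off the term symbols: S 0→1, L 2→2, J 2→1, parity even→odd.
ΔJ = 0, ±1 (not J=0↔0): J: 2 → 1, ΔJ = -1 — ✓.
ΔL = 0, ±1 (not L=0↔0): L: 2 → 2, ΔL = +0 — ✓.
ΔS = 0: S: 0 → 1 — ✗.
Parity must change: even → odd — ✓.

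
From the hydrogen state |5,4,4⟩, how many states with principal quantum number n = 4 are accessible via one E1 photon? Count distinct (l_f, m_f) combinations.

E1 requires Δl = ±1, so l_f ∈ {3, 5}; with 0 ≤ l_f ≤ n_f−1 = 3, the allowed l_f values are {3}.
For l_f = 3: m_f ∈ {m_i−1, m_i, m_i+1} ∩ [−3, 3] = {3} → 1 state.
Total: 1.

1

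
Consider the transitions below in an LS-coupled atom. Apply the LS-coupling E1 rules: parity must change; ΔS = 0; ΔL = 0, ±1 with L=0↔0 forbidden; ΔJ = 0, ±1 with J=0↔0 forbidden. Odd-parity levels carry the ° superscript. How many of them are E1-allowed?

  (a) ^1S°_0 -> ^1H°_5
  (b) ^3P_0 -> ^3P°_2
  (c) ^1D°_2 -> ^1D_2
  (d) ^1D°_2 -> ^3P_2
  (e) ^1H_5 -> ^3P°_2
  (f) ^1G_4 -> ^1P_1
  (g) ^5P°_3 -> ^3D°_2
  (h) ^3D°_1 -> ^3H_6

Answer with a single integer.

1

(a) forbidden (parity, ΔL, ΔJ fail)
(b) forbidden (ΔJ fails)
(c) allowed
(d) forbidden (ΔS fails)
(e) forbidden (ΔS, ΔL, ΔJ fail)
(f) forbidden (parity, ΔL, ΔJ fail)
(g) forbidden (parity, ΔS fail)
(h) forbidden (ΔL, ΔJ fail)
Total allowed: 1 of 8.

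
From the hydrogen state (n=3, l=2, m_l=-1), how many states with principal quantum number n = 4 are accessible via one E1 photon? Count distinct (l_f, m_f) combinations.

5

E1 requires Δl = ±1, so l_f ∈ {1, 3}; with 0 ≤ l_f ≤ n_f−1 = 3, the allowed l_f values are {1, 3}.
For l_f = 1: m_f ∈ {m_i−1, m_i, m_i+1} ∩ [−1, 1] = {-1, 0} → 2 states.
For l_f = 3: m_f ∈ {m_i−1, m_i, m_i+1} ∩ [−3, 3] = {-2, -1, 0} → 3 states.
Total: 5.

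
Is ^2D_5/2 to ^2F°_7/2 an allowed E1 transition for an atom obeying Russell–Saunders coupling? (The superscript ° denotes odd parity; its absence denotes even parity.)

Initial level: S=1/2, L=2, J=5/2, parity even. Final level: S=1/2, L=3, J=7/2, parity odd.
ΔS = 0: S: 1/2 → 1/2 — ✓.
Parity must change: even → odd — ✓.
ΔL = 0, ±1 (not L=0↔0): L: 2 → 3, ΔL = +1 — ✓.
ΔJ = 0, ±1 (not J=0↔0): J: 5/2 → 7/2, ΔJ = +1 — ✓.
All four E1 rules are satisfied.

allowed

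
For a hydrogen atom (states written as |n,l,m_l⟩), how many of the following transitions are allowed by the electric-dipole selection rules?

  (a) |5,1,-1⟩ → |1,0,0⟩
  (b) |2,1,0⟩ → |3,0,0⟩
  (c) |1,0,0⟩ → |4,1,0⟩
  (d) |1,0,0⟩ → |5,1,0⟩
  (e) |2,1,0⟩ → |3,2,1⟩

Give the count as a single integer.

5

(a) allowed
(b) allowed
(c) allowed
(d) allowed
(e) allowed
Total allowed: 5 of 5.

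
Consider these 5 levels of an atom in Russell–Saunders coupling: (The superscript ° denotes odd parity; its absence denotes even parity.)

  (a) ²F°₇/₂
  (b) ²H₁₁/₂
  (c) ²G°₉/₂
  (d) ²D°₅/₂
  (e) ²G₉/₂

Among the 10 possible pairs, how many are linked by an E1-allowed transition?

3

(a)–(b): forbidden (ΔL, ΔJ).
(a)–(c): forbidden (parity).
(a)–(d): forbidden (parity).
(a)–(e): allowed.
(b)–(c): allowed.
(b)–(d): forbidden (ΔL, ΔJ).
(b)–(e): forbidden (parity).
(c)–(d): forbidden (parity, ΔL, ΔJ).
(c)–(e): allowed.
(d)–(e): forbidden (ΔL, ΔJ).
Allowed pairs: 3 of 10.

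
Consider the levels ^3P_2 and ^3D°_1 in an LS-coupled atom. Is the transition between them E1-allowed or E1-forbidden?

allowed

Initial level: S=1, L=1, J=2, parity even. Final level: S=1, L=2, J=1, parity odd.
Parity must change: even → odd — ok.
ΔL = 0, ±1 (not L=0↔0): L: 1 → 2, ΔL = +1 — ok.
ΔJ = 0, ±1 (not J=0↔0): J: 2 → 1, ΔJ = -1 — ok.
ΔS = 0: S: 1 → 1 — ok.
All four E1 rules are satisfied.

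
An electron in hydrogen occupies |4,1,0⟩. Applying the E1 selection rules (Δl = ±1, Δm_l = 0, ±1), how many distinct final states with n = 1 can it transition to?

E1 requires Δl = ±1, so l_f ∈ {0, 2}; with 0 ≤ l_f ≤ n_f−1 = 0, the allowed l_f values are {0}.
For l_f = 0: m_f ∈ {m_i−1, m_i, m_i+1} ∩ [−0, 0] = {0} → 1 state.
Total: 1.

1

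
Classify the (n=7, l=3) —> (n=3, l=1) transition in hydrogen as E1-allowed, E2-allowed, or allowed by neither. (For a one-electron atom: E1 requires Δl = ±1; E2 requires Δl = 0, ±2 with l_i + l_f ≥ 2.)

E2

Δl = 1 − 3 = -2; l_i + l_f = 4.
E1 (Δl = ±1): not satisfied.
E2 (Δl = 0,±2, l_i+l_f ≥ 2): satisfied.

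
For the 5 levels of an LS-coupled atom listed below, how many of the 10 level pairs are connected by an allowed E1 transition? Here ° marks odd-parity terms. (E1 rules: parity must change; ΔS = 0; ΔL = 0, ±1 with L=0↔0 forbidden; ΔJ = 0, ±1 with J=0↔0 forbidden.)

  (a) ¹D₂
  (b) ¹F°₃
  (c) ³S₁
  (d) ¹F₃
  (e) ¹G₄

3

(a)–(b): allowed.
(a)–(c): forbidden (parity, ΔS, ΔL).
(a)–(d): forbidden (parity).
(a)–(e): forbidden (parity, ΔL, ΔJ).
(b)–(c): forbidden (ΔS, ΔL, ΔJ).
(b)–(d): allowed.
(b)–(e): allowed.
(c)–(d): forbidden (parity, ΔS, ΔL, ΔJ).
(c)–(e): forbidden (parity, ΔS, ΔL, ΔJ).
(d)–(e): forbidden (parity).
Allowed pairs: 3 of 10.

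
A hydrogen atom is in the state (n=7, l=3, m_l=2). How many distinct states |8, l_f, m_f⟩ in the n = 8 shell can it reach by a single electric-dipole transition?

5

E1 requires Δl = ±1, so l_f ∈ {2, 4}; with 0 ≤ l_f ≤ n_f−1 = 7, the allowed l_f values are {2, 4}.
For l_f = 2: m_f ∈ {m_i−1, m_i, m_i+1} ∩ [−2, 2] = {1, 2} → 2 states.
For l_f = 4: m_f ∈ {m_i−1, m_i, m_i+1} ∩ [−4, 4] = {1, 2, 3} → 3 states.
Total: 5.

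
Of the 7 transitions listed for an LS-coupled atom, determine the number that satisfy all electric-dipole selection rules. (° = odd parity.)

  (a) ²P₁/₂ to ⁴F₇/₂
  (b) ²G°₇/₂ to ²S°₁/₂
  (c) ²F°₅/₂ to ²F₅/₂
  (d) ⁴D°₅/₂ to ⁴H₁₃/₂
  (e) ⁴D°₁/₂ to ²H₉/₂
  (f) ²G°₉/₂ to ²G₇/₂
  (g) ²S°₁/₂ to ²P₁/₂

(a) forbidden (parity, ΔS, ΔL, ΔJ fail)
(b) forbidden (parity, ΔL, ΔJ fail)
(c) allowed
(d) forbidden (ΔL, ΔJ fail)
(e) forbidden (ΔS, ΔL, ΔJ fail)
(f) allowed
(g) allowed
Total allowed: 3 of 7.

3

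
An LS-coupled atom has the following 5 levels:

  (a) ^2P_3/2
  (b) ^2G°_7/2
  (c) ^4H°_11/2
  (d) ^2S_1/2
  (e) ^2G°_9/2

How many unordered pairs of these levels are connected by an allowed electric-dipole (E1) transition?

(a)–(b): forbidden (ΔL, ΔJ).
(a)–(c): forbidden (ΔS, ΔL, ΔJ).
(a)–(d): forbidden (parity).
(a)–(e): forbidden (ΔL, ΔJ).
(b)–(c): forbidden (parity, ΔS, ΔJ).
(b)–(d): forbidden (ΔL, ΔJ).
(b)–(e): forbidden (parity).
(c)–(d): forbidden (ΔS, ΔL, ΔJ).
(c)–(e): forbidden (parity, ΔS).
(d)–(e): forbidden (ΔL, ΔJ).
Allowed pairs: 0 of 10.

0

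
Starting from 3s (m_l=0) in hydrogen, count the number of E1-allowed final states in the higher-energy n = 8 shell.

E1 requires Δl = ±1, so l_f ∈ {-1, 1}; with 0 ≤ l_f ≤ n_f−1 = 7, the allowed l_f values are {1}.
For l_f = 1: m_f ∈ {m_i−1, m_i, m_i+1} ∩ [−1, 1] = {-1, 0, 1} → 3 states.
Total: 3.

3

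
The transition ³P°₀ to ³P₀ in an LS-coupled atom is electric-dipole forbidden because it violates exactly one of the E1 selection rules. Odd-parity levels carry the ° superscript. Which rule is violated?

Initial level: S=1, L=1, J=0, parity odd. Final level: S=1, L=1, J=0, parity even.
ΔJ = 0, ±1 (not J=0↔0): J: 0 → 0, ΔJ = +0 — fails.
ΔL = 0, ±1 (not L=0↔0): L: 1 → 1, ΔL = +0 — passes.
ΔS = 0: S: 1 → 1 — passes.
Parity must change: odd → even — passes.

the J=0 ↔ J=0 exclusion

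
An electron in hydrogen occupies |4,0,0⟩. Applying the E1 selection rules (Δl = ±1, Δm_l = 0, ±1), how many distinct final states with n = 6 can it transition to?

E1 requires Δl = ±1, so l_f ∈ {-1, 1}; with 0 ≤ l_f ≤ n_f−1 = 5, the allowed l_f values are {1}.
For l_f = 1: m_f ∈ {m_i−1, m_i, m_i+1} ∩ [−1, 1] = {-1, 0, 1} → 3 states.
Total: 3.

3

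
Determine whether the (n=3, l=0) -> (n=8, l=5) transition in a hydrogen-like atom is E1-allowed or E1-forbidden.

Δl = 5 − 0 = +5; the E1 rule Δl = ±1 is fails.
The transition is electric-dipole forbidden.

forbidden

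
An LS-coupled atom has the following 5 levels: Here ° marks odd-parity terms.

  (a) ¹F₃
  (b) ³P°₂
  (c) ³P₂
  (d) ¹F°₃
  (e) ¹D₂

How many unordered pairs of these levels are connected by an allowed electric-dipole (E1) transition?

(a)–(b): forbidden (ΔS, ΔL).
(a)–(c): forbidden (parity, ΔS, ΔL).
(a)–(d): allowed.
(a)–(e): forbidden (parity).
(b)–(c): allowed.
(b)–(d): forbidden (parity, ΔS, ΔL).
(b)–(e): forbidden (ΔS).
(c)–(d): forbidden (ΔS, ΔL).
(c)–(e): forbidden (parity, ΔS).
(d)–(e): allowed.
Allowed pairs: 3 of 10.

3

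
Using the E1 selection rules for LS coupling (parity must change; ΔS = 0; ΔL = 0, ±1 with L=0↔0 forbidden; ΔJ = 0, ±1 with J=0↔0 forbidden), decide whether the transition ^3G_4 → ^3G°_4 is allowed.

allowed

Initial level: S=1, L=4, J=4, parity even. Final level: S=1, L=4, J=4, parity odd.
Parity must change: even → odd — ✓.
ΔS = 0: S: 1 → 1 — ✓.
ΔL = 0, ±1 (not L=0↔0): L: 4 → 4, ΔL = +0 — ✓.
ΔJ = 0, ±1 (not J=0↔0): J: 4 → 4, ΔJ = +0 — ✓.
All four E1 rules are satisfied.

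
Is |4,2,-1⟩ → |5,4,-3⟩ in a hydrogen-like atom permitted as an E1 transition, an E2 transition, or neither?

Δl = 4 − 2 = +2; l_i + l_f = 6.
Δm_l = -2.
E1 (Δl = ±1, |Δm_l| ≤ 1): not satisfied.
E2 (Δl = 0,±2, l_i+l_f ≥ 2, |Δm_l| ≤ 2): satisfied.

E2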